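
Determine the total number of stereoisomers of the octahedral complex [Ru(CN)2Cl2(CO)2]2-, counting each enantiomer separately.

The six octahedral sites form three mutually perpendicular trans pairs.
Working through the distinct placements yields 5 geometric isomers: CN trans, Cl trans, CO trans; CN trans, Cl cis, CO cis; CN cis, Cl trans, CO cis; CN cis, Cl cis, CO cis (chiral); CN cis, Cl cis, CO trans.
One of these lacks any improper symmetry element and so occurs as an enantiomeric pair, giving 5 + 1 = 6 stereoisomers in total.

6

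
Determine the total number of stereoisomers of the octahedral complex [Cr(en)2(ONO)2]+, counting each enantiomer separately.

Each en is bidentate and must span two cis positions.
There are 2 geometric isomers: ONO trans; ONO cis (chiral).
One of these lacks any improper symmetry element and so occurs as an enantiomeric pair, giving 2 + 1 = 3 stereoisomers in total.

3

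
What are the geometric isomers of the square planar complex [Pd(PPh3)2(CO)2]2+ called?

cis and trans

A square has two trans pairs of vertices; adjacent vertices are cis.
There are 2 geometric isomers: PPh3 cis; PPh3 trans.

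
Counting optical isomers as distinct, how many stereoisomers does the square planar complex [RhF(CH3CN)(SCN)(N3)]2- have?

A square has two trans pairs of vertices; adjacent vertices are cis.
The distinct arrangements are (3 in all): (CH3CN/N3 trans, F/SCN trans); (CH3CN/SCN trans, F/N3 trans); (CH3CN/F trans, N3/SCN trans).
Each arrangement has an internal mirror plane or centre of symmetry, so none is chiral.

3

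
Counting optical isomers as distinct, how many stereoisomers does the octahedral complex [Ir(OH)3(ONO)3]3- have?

An octahedron has six vertices in three trans pairs; every non-trans pair is cis.
Working through the distinct placements yields 2 geometric isomers: OH mer; OH fac.
Each arrangement has an internal mirror plane or centre of symmetry, so none is chiral.

2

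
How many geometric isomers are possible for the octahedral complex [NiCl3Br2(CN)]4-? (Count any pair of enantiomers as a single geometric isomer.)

3

An octahedron has six vertices in three trans pairs; every non-trans pair is cis.
There are 3 geometric isomers: Cl mer, Br trans; Cl mer, Br cis; Cl fac, Br cis.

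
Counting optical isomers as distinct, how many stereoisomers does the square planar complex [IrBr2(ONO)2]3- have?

In a square planar complex each vertex has one trans partner and two cis neighbours.
Working through the distinct placements yields 2 geometric isomers: Br cis; Br trans.
Each arrangement has an internal mirror plane or centre of symmetry, so none is chiral.

2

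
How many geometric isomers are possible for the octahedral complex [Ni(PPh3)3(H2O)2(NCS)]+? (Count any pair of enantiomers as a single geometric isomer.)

An octahedron has six vertices in three trans pairs; every non-trans pair is cis.
Working through the distinct placements yields 3 geometric isomers: PPh3 mer, H2O trans; PPh3 mer, H2O cis; PPh3 fac, H2O cis.

3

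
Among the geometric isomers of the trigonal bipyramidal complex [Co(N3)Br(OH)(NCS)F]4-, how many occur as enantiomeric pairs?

10

Exhaustive case analysis gives 10 geometric isomers.
Of these, 10 lack any improper symmetry element and so occur as enantiomeric pairs, giving 10 + 10 = 20 stereoisomers in total.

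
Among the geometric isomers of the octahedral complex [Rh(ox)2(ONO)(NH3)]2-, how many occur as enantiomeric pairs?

In an octahedral complex each vertex has one trans partner and four cis neighbours.
Each ox is bidentate and must span two cis positions.
There are 2 geometric isomers: ONO and NH3 mutually trans; ONO and NH3 mutually cis (chiral).
One of these lacks any improper symmetry element and so occurs as an enantiomeric pair, giving 2 + 1 = 3 stereoisomers in total.

1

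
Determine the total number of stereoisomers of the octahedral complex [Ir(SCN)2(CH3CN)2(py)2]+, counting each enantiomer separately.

6

An octahedron has six vertices in three trans pairs; every non-trans pair is cis.
Working through the distinct placements yields 5 geometric isomers: SCN trans, CH3CN trans, py trans; SCN cis, CH3CN trans, py cis; SCN cis, CH3CN cis, py trans; SCN cis, CH3CN cis, py cis (chiral); SCN trans, CH3CN cis, py cis.
One of these lacks any improper symmetry element and so occurs as an enantiomeric pair, giving 5 + 1 = 6 stereoisomers in total.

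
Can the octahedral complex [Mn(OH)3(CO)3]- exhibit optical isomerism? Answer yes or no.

There are 2 geometric isomers: OH mer; OH fac.
Each arrangement has an internal mirror plane or centre of symmetry, so none is chiral.

no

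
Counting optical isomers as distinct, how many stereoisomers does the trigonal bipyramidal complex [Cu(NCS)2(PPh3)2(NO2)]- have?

6

Systematic enumeration (placing each ligand type in turn and discarding arrangements equivalent by rotation or reflection) gives 5 geometric isomers.
One of these lacks any improper symmetry element and so occurs as an enantiomeric pair, giving 5 + 1 = 6 stereoisomers in total.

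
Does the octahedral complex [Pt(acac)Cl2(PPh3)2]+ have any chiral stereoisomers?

yes

An octahedron has six vertices in three trans pairs; every non-trans pair is cis.
Each acac is bidentate and must span two cis positions.
Systematic placement gives 3 geometric isomers: Cl trans, PPh3 cis; Cl cis, PPh3 cis (chiral); Cl cis, PPh3 trans.
One of these lacks any improper symmetry element and so occurs as an enantiomeric pair, giving 3 + 1 = 4 stereoisomers in total.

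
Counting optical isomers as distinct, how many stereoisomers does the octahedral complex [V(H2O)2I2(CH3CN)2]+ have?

6

An octahedron has six vertices in three trans pairs; every non-trans pair is cis.
Systematic placement gives 5 geometric isomers: H2O trans, I trans, CH3CN trans; H2O cis, I cis, CH3CN trans; H2O cis, I trans, CH3CN cis; H2O cis, I cis, CH3CN cis (chiral); H2O trans, I cis, CH3CN cis.
One of these lacks any improper symmetry element and so occurs as an enantiomeric pair, giving 5 + 1 = 6 stereoisomers in total.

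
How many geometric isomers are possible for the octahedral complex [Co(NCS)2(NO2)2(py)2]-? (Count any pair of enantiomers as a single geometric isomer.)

5

The distinct arrangements are (5 in all): NCS trans, NO2 trans, py trans; NCS trans, NO2 cis, py cis; NCS cis, NO2 cis, py trans; NCS cis, NO2 cis, py cis (chiral); NCS cis, NO2 trans, py cis.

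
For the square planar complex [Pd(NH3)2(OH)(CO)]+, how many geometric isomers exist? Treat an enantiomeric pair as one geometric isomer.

A square has two trans pairs of vertices; adjacent vertices are cis.
There are 2 geometric isomers: NH3 cis; NH3 trans.

2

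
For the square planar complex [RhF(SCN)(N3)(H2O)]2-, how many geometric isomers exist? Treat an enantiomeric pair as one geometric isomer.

In a square planar complex each vertex has one trans partner and two cis neighbours.
There are 3 geometric isomers: (F/N3 trans, H2O/SCN trans); (F/SCN trans, H2O/N3 trans); (F/H2O trans, N3/SCN trans).

3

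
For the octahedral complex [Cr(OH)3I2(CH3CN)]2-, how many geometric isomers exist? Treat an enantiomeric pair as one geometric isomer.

An octahedron has six vertices in three trans pairs; every non-trans pair is cis.
The distinct arrangements are (3 in all): OH mer, I cis; OH mer, I trans; OH fac, I cis.

3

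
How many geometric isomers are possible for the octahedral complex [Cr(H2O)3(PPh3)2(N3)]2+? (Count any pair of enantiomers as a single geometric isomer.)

The six octahedral sites form three mutually perpendicular trans pairs.
There are 3 geometric isomers: H2O mer, PPh3 trans; H2O mer, PPh3 cis; H2O fac, PPh3 cis.

3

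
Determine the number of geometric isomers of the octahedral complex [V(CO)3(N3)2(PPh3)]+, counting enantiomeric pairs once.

An octahedron has six vertices in three trans pairs; every non-trans pair is cis.
There are 3 geometric isomers: CO mer, N3 cis; CO mer, N3 trans; CO fac, N3 cis.

3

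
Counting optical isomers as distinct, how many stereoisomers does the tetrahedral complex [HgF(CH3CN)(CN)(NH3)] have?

Only one geometric arrangement is possible; it has no improper symmetry element, so it exists as a pair of enantiomers (2 stereoisomers).

2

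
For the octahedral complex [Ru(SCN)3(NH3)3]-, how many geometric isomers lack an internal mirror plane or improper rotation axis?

An octahedron has six vertices in three trans pairs; every non-trans pair is cis.
The distinct arrangements are (2 in all): SCN mer; SCN fac.
Each arrangement has an internal mirror plane or centre of symmetry, so none is chiral.

0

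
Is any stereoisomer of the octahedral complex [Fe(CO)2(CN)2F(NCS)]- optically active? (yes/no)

yes

The six octahedral sites form three mutually perpendicular trans pairs.
The distinct arrangements are (6 in all): CO trans, CN trans; CO cis, CN trans; CO cis, CN cis (3 arrangements, 2 chiral); CO trans, CN cis.
Of these, 2 lack any improper symmetry element and so occur as enantiomeric pairs, giving 6 + 2 = 8 stereoisomers in total.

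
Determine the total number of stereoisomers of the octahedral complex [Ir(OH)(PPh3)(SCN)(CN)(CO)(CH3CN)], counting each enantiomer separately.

30

An octahedron has six vertices in three trans pairs; every non-trans pair is cis.
Exhaustive case analysis gives 15 geometric isomers.
Of these, 15 lack any improper symmetry element and so occur as enantiomeric pairs, giving 15 + 15 = 30 stereoisomers in total.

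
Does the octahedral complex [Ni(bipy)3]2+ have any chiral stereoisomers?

The six octahedral sites form three mutually perpendicular trans pairs.
Each bipy is bidentate and must span two cis positions.
Only one geometric arrangement is possible; it has no improper symmetry element, so it exists as a pair of enantiomers (2 stereoisomers).

yes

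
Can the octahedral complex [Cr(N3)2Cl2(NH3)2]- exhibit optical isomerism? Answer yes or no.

yes

There are 5 geometric isomers: N3 trans, Cl trans, NH3 trans; N3 cis, Cl trans, NH3 cis; N3 cis, Cl cis, NH3 trans; N3 cis, Cl cis, NH3 cis (chiral); N3 trans, Cl cis, NH3 cis.
One of these lacks any improper symmetry element and so occurs as an enantiomeric pair, giving 5 + 1 = 6 stereoisomers in total.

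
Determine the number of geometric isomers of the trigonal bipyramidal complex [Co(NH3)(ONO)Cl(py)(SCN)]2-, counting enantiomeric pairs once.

10

A trigonal bipyramid has two axial and three equatorial sites, which are chemically inequivalent.
Exhaustive case analysis gives 10 geometric isomers.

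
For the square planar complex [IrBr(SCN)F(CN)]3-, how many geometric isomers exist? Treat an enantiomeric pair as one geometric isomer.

In a square planar complex each vertex has one trans partner and two cis neighbours.
There are 3 geometric isomers: (Br/F trans, CN/SCN trans); (Br/SCN trans, CN/F trans); (Br/CN trans, F/SCN trans).

3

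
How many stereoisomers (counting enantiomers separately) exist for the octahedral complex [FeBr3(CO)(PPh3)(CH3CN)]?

Systematic placement gives 4 geometric isomers: Br mer (3 arrangements); Br fac (chiral).
One of these lacks any improper symmetry element and so occurs as an enantiomeric pair, giving 4 + 1 = 5 stereoisomers in total.

5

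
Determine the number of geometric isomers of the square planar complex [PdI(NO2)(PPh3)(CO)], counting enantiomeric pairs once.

There are 3 geometric isomers: (CO/NO2 trans, I/PPh3 trans); (CO/PPh3 trans, I/NO2 trans); (CO/I trans, NO2/PPh3 trans).

3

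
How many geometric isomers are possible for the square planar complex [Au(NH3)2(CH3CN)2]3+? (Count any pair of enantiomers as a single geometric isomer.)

In a square planar complex each vertex has one trans partner and two cis neighbours.
There are 2 geometric isomers: NH3 cis; NH3 trans.

2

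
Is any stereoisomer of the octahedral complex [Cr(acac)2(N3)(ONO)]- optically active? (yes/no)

In an octahedral complex each vertex has one trans partner and four cis neighbours.
Each acac is bidentate and must span two cis positions.
The distinct arrangements are (2 in all): N3 and ONO mutually trans; N3 and ONO mutually cis (chiral).
One of these lacks any improper symmetry element and so occurs as an enantiomeric pair, giving 2 + 1 = 3 stereoisomers in total.

yes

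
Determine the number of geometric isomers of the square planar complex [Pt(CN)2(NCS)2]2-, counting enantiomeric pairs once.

2

The distinct arrangements are (2 in all): CN cis; CN trans.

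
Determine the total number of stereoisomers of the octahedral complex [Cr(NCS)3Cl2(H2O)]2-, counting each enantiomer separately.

In an octahedral complex each vertex has one trans partner and four cis neighbours.
There are 3 geometric isomers: NCS mer, Cl trans; NCS mer, Cl cis; NCS fac, Cl cis.
Each arrangement has an internal mirror plane or centre of symmetry, so none is chiral.

3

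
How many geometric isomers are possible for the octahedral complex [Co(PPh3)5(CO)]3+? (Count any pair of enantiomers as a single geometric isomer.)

In an octahedral complex each vertex has one trans partner and four cis neighbours.
Only one geometric arrangement is possible.

1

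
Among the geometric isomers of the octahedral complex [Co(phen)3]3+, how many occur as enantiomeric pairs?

1

The six octahedral sites form three mutually perpendicular trans pairs.
Each phen is bidentate and must span two cis positions.
Only one geometric arrangement is possible; it has no improper symmetry element, so it exists as a pair of enantiomers (2 stereoisomers).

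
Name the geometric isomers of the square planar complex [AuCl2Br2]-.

cis and trans

In a square planar complex each vertex has one trans partner and two cis neighbours.
The distinct arrangements are (2 in all): Cl cis; Cl trans.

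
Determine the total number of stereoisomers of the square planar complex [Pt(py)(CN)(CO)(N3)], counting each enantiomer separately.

3

A square has two trans pairs of vertices; adjacent vertices are cis.
The distinct arrangements are (3 in all): (CN/N3 trans, CO/py trans); (CN/py trans, CO/N3 trans); (CN/CO trans, N3/py trans).
Each arrangement has an internal mirror plane or centre of symmetry, so none is chiral.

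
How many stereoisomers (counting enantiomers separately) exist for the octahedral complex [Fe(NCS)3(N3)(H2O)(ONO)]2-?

5

Working through the distinct placements yields 4 geometric isomers: NCS mer (3 arrangements); NCS fac (chiral).
One of these lacks any improper symmetry element and so occurs as an enantiomeric pair, giving 4 + 1 = 5 stereoisomers in total.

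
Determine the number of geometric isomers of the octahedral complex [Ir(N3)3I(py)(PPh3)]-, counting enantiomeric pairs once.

4

The six octahedral sites form three mutually perpendicular trans pairs.
Systematic placement gives 4 geometric isomers: N3 mer (3 arrangements); N3 fac (chiral).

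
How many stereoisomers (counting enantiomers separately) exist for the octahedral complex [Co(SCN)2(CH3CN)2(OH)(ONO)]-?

8

In an octahedral complex each vertex has one trans partner and four cis neighbours.
There are 6 geometric isomers: SCN trans, CH3CN trans; SCN cis, CH3CN trans; SCN trans, CH3CN cis; SCN cis, CH3CN cis (3 arrangements, 2 chiral).
Of these, 2 lack any improper symmetry element and so occur as enantiomeric pairs, giving 6 + 2 = 8 stereoisomers in total.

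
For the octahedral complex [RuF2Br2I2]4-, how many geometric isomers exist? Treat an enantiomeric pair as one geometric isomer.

The six octahedral sites form three mutually perpendicular trans pairs.
Working through the distinct placements yields 5 geometric isomers: F trans, Br trans, I trans; F cis, Br trans, I cis; F cis, Br cis, I trans; F cis, Br cis, I cis (chiral); F trans, Br cis, I cis.

5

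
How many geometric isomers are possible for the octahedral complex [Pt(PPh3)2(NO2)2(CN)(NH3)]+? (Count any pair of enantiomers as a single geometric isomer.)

6

An octahedron has six vertices in three trans pairs; every non-trans pair is cis.
Systematic placement gives 6 geometric isomers: PPh3 trans, NO2 trans; PPh3 cis, NO2 cis (3 arrangements, 2 chiral); PPh3 trans, NO2 cis; PPh3 cis, NO2 trans.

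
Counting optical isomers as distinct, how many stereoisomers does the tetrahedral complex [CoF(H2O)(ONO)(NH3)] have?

2

In a tetrahedral complex all four positions are equivalent and every pair of ligands is adjacent — there is no cis/trans distinction.
Only one geometric arrangement is possible; it has no improper symmetry element, so it exists as a pair of enantiomers (2 stereoisomers).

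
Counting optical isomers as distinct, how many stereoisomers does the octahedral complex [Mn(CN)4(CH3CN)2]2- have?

An octahedron has six vertices in three trans pairs; every non-trans pair is cis.
Systematic placement gives 2 geometric isomers: CH3CN trans; CH3CN cis.
Each arrangement has an internal mirror plane or centre of symmetry, so none is chiral.

2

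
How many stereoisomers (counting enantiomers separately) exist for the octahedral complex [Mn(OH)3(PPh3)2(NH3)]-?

Working through the distinct placements yields 3 geometric isomers: OH mer, PPh3 trans; OH fac, PPh3 cis; OH mer, PPh3 cis.
Each arrangement has an internal mirror plane or centre of symmetry, so none is chiral.

3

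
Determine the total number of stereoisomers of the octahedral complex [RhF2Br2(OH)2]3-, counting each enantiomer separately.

6

Working through the distinct placements yields 5 geometric isomers: F trans, Br trans, OH trans; F cis, Br trans, OH cis; F cis, Br cis, OH trans; F cis, Br cis, OH cis (chiral); F trans, Br cis, OH cis.
One of these lacks any improper symmetry element and so occurs as an enantiomeric pair, giving 5 + 1 = 6 stereoisomers in total.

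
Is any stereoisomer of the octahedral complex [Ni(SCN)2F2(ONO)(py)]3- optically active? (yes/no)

yes

An octahedron has six vertices in three trans pairs; every non-trans pair is cis.
There are 6 geometric isomers: SCN cis, F trans; SCN trans, F trans; SCN cis, F cis (3 arrangements, 2 chiral); SCN trans, F cis.
Of these, 2 lack any improper symmetry element and so occur as enantiomeric pairs, giving 6 + 2 = 8 stereoisomers in total.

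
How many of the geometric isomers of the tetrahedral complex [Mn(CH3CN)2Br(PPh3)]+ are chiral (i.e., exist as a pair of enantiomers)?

0

In a tetrahedral complex all four positions are equivalent and every pair of ligands is adjacent — there is no cis/trans distinction.
Only one geometric arrangement is possible.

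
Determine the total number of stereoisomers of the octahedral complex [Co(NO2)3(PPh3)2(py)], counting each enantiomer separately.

An octahedron has six vertices in three trans pairs; every non-trans pair is cis.
There are 3 geometric isomers: NO2 mer, PPh3 cis; NO2 mer, PPh3 trans; NO2 fac, PPh3 cis.
Each arrangement has an internal mirror plane or centre of symmetry, so none is chiral.

3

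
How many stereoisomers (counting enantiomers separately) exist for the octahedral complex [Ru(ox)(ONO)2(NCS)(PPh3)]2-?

6

The six octahedral sites form three mutually perpendicular trans pairs.
Each ox is bidentate and must span two cis positions.
Systematic placement gives 4 geometric isomers: ONO cis (3 arrangements, 2 chiral); ONO trans.
Of these, 2 lack any improper symmetry element and so occur as enantiomeric pairs, giving 4 + 2 = 6 stereoisomers in total.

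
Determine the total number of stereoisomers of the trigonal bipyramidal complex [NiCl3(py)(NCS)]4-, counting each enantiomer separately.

In a trigonal bipyramid the two axial positions differ from the three equatorial ones.
Working through the distinct placements yields 4 geometric isomers: py equatorial, NCS equatorial; py equatorial, NCS axial; py axial, NCS equatorial; py axial, NCS axial.
Each arrangement has an internal mirror plane or centre of symmetry, so none is chiral.

4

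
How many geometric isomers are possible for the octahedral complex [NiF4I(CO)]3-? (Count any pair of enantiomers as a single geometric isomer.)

2

In an octahedral complex each vertex has one trans partner and four cis neighbours.
Working through the distinct placements yields 2 geometric isomers: I and CO mutually cis; I and CO mutually trans.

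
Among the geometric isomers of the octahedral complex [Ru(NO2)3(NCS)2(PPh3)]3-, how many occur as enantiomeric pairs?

Working through the distinct placements yields 3 geometric isomers: NO2 mer, NCS trans; NO2 fac, NCS cis; NO2 mer, NCS cis.
Each arrangement has an internal mirror plane or centre of symmetry, so none is chiral.

0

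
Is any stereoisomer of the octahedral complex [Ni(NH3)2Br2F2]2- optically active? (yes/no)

yes

In an octahedral complex each vertex has one trans partner and four cis neighbours.
Working through the distinct placements yields 5 geometric isomers: NH3 trans, Br trans, F trans; NH3 cis, Br trans, F cis; NH3 trans, Br cis, F cis; NH3 cis, Br cis, F cis (chiral); NH3 cis, Br cis, F trans.
One of these lacks any improper symmetry element and so occurs as an enantiomeric pair, giving 5 + 1 = 6 stereoisomers in total.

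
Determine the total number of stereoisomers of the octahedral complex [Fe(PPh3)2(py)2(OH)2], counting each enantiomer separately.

In an octahedral complex each vertex has one trans partner and four cis neighbours.
The distinct arrangements are (5 in all): PPh3 trans, py trans, OH trans; PPh3 cis, py cis, OH trans; PPh3 cis, py trans, OH cis; PPh3 cis, py cis, OH cis (chiral); PPh3 trans, py cis, OH cis.
One of these lacks any improper symmetry element and so occurs as an enantiomeric pair, giving 5 + 1 = 6 stereoisomers in total.

6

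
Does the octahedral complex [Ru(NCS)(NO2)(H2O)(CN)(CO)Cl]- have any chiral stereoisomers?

An octahedron has six vertices in three trans pairs; every non-trans pair is cis.
Systematic enumeration (placing each ligand type in turn and discarding arrangements equivalent by rotation or reflection) gives 15 geometric isomers.
Of these, 15 lack any improper symmetry element and so occur as enantiomeric pairs, giving 15 + 15 = 30 stereoisomers in total.

yes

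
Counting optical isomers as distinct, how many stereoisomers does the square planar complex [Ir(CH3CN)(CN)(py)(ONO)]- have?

3

A square has two trans pairs of vertices; adjacent vertices are cis.
Working through the distinct placements yields 3 geometric isomers: (CH3CN/ONO trans, CN/py trans); (CH3CN/py trans, CN/ONO trans); (CH3CN/CN trans, ONO/py trans).
Each arrangement has an internal mirror plane or centre of symmetry, so none is chiral.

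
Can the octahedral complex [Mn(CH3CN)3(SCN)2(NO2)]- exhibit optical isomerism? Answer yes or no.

In an octahedral complex each vertex has one trans partner and four cis neighbours.
There are 3 geometric isomers: CH3CN mer, SCN trans; CH3CN mer, SCN cis; CH3CN fac, SCN cis.
Each arrangement has an internal mirror plane or centre of symmetry, so none is chiral.

no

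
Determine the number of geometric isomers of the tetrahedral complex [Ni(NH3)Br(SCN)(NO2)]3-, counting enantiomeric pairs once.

In a tetrahedral complex all four positions are equivalent and every pair of ligands is adjacent — there is no cis/trans distinction.
Only one geometric arrangement is possible; it has no improper symmetry element, so it exists as a pair of enantiomers (2 stereoisomers).

1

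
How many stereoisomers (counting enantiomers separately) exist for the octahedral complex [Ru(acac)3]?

2

The six octahedral sites form three mutually perpendicular trans pairs.
Each acac is bidentate and must span two cis positions.
Only one geometric arrangement is possible; it has no improper symmetry element, so it exists as a pair of enantiomers (2 stereoisomers).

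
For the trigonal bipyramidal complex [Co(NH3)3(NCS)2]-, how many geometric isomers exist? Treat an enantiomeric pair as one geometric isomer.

3

A trigonal bipyramid has two axial and three equatorial sites, which are chemically inequivalent.
Working through the distinct placements yields 3 geometric isomers: NCS both axial; NCS one axial, one equatorial; NCS both equatorial.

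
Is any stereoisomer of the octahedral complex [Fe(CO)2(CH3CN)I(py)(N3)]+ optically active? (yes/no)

In an octahedral complex each vertex has one trans partner and four cis neighbours.
Exhaustive case analysis gives 9 geometric isomers.
Of these, 6 lack any improper symmetry element and so occur as enantiomeric pairs, giving 9 + 6 = 15 stereoisomers in total.

yes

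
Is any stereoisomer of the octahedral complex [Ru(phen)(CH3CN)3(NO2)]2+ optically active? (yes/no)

no

The six octahedral sites form three mutually perpendicular trans pairs.
Each phen is bidentate and must span two cis positions.
There are 2 geometric isomers: CH3CN mer; CH3CN fac.
Each arrangement has an internal mirror plane or centre of symmetry, so none is chiral.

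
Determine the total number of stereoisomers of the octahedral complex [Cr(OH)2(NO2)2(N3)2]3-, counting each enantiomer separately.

6

Working through the distinct placements yields 5 geometric isomers: OH trans, NO2 trans, N3 trans; OH cis, NO2 cis, N3 trans; OH trans, NO2 cis, N3 cis; OH cis, NO2 cis, N3 cis (chiral); OH cis, NO2 trans, N3 cis.
One of these lacks any improper symmetry element and so occurs as an enantiomeric pair, giving 5 + 1 = 6 stereoisomers in total.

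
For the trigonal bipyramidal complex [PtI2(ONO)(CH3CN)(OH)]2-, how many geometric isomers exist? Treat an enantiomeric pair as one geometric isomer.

A trigonal bipyramid has two axial and three equatorial sites, which are chemically inequivalent.
Exhaustive case analysis gives 7 geometric isomers.

7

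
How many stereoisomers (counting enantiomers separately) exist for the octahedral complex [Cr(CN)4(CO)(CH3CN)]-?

In an octahedral complex each vertex has one trans partner and four cis neighbours.
There are 2 geometric isomers: CO and CH3CN mutually cis; CO and CH3CN mutually trans.
Each arrangement has an internal mirror plane or centre of symmetry, so none is chiral.

2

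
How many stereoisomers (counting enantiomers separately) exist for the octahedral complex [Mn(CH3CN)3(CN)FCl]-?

An octahedron has six vertices in three trans pairs; every non-trans pair is cis.
There are 4 geometric isomers: CH3CN mer (3 arrangements); CH3CN fac (chiral).
One of these lacks any improper symmetry element and so occurs as an enantiomeric pair, giving 4 + 1 = 5 stereoisomers in total.

5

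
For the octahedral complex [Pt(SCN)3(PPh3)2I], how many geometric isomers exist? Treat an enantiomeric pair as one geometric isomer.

3

In an octahedral complex each vertex has one trans partner and four cis neighbours.
Working through the distinct placements yields 3 geometric isomers: SCN mer, PPh3 cis; SCN mer, PPh3 trans; SCN fac, PPh3 cis.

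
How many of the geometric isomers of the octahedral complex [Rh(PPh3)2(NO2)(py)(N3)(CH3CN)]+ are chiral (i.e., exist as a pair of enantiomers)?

6

The six octahedral sites form three mutually perpendicular trans pairs.
Systematic enumeration (placing each ligand type in turn and discarding arrangements equivalent by rotation or reflection) gives 9 geometric isomers.
Of these, 6 lack any improper symmetry element and so occur as enantiomeric pairs, giving 9 + 6 = 15 stereoisomers in total.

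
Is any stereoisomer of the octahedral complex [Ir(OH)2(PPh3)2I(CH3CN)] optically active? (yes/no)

yes

An octahedron has six vertices in three trans pairs; every non-trans pair is cis.
There are 6 geometric isomers: OH trans, PPh3 trans; OH cis, PPh3 cis (3 arrangements, 2 chiral); OH cis, PPh3 trans; OH trans, PPh3 cis.
Of these, 2 lack any improper symmetry element and so occur as enantiomeric pairs, giving 6 + 2 = 8 stereoisomers in total.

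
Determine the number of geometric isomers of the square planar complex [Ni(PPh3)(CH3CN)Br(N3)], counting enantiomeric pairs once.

3

In a square planar complex each vertex has one trans partner and two cis neighbours.
The distinct arrangements are (3 in all): (Br/N3 trans, CH3CN/PPh3 trans); (Br/PPh3 trans, CH3CN/N3 trans); (Br/CH3CN trans, N3/PPh3 trans).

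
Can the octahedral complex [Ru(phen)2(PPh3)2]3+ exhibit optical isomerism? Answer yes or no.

yes

The six octahedral sites form three mutually perpendicular trans pairs.
Each phen is bidentate and must span two cis positions.
Systematic placement gives 2 geometric isomers: PPh3 trans; PPh3 cis (chiral).
One of these lacks any improper symmetry element and so occurs as an enantiomeric pair, giving 2 + 1 = 3 stereoisomers in total.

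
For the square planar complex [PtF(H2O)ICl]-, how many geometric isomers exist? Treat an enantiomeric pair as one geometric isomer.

In a square planar complex each vertex has one trans partner and two cis neighbours.
Working through the distinct placements yields 3 geometric isomers: (Cl/H2O trans, F/I trans); (Cl/I trans, F/H2O trans); (Cl/F trans, H2O/I trans).

3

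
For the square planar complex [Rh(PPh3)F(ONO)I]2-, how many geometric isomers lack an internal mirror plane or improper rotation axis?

A square has two trans pairs of vertices; adjacent vertices are cis.
Systematic placement gives 3 geometric isomers: (F/ONO trans, I/PPh3 trans); (F/PPh3 trans, I/ONO trans); (F/I trans, ONO/PPh3 trans).
Each arrangement has an internal mirror plane or centre of symmetry, so none is chiral.

0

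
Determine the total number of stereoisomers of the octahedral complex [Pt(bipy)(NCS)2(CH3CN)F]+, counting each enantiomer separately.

Each bipy is bidentate and must span two cis positions.
Systematic placement gives 4 geometric isomers: NCS cis (3 arrangements, 2 chiral); NCS trans.
Of these, 2 lack any improper symmetry element and so occur as enantiomeric pairs, giving 4 + 2 = 6 stereoisomers in total.

6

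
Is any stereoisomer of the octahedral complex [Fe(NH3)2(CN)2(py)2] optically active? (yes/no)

In an octahedral complex each vertex has one trans partner and four cis neighbours.
Working through the distinct placements yields 5 geometric isomers: NH3 trans, CN trans, py trans; NH3 cis, CN trans, py cis; NH3 cis, CN cis, py trans; NH3 cis, CN cis, py cis (chiral); NH3 trans, CN cis, py cis.
One of these lacks any improper symmetry element and so occurs as an enantiomeric pair, giving 5 + 1 = 6 stereoisomers in total.

yes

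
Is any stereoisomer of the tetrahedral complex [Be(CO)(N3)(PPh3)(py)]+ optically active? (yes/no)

yes

All four vertices of a tetrahedron are equivalent and mutually adjacent, so cis/trans isomerism cannot arise.
Only one geometric arrangement is possible; it has no improper symmetry element, so it exists as a pair of enantiomers (2 stereoisomers).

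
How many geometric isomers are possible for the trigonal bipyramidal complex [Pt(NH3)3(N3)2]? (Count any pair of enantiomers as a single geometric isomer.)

3

The distinct arrangements are (3 in all): N3 both axial; N3 one axial, one equatorial; N3 both equatorial.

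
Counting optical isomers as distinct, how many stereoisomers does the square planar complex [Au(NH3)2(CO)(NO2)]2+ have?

Working through the distinct placements yields 2 geometric isomers: NH3 cis; NH3 trans.
Each arrangement has an internal mirror plane or centre of symmetry, so none is chiral.

2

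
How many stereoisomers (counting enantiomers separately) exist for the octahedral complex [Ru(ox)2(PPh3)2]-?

3

An octahedron has six vertices in three trans pairs; every non-trans pair is cis.
Each ox is bidentate and must span two cis positions.
Systematic placement gives 2 geometric isomers: PPh3 trans; PPh3 cis (chiral).
One of these lacks any improper symmetry element and so occurs as an enantiomeric pair, giving 2 + 1 = 3 stereoisomers in total.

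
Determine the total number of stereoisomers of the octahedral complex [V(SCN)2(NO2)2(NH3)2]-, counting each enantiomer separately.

An octahedron has six vertices in three trans pairs; every non-trans pair is cis.
Systematic placement gives 5 geometric isomers: SCN trans, NO2 trans, NH3 trans; SCN cis, NO2 cis, NH3 trans; SCN trans, NO2 cis, NH3 cis; SCN cis, NO2 cis, NH3 cis (chiral); SCN cis, NO2 trans, NH3 cis.
One of these lacks any improper symmetry element and so occurs as an enantiomeric pair, giving 5 + 1 = 6 stereoisomers in total.

6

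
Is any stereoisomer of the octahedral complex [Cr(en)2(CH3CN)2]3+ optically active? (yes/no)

yes

Each en is bidentate and must span two cis positions.
There are 2 geometric isomers: CH3CN trans; CH3CN cis (chiral).
One of these lacks any improper symmetry element and so occurs as an enantiomeric pair, giving 2 + 1 = 3 stereoisomers in total.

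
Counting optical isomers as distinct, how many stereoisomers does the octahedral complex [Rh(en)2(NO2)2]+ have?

3

The six octahedral sites form three mutually perpendicular trans pairs.
Each en is bidentate and must span two cis positions.
The distinct arrangements are (2 in all): NO2 trans; NO2 cis (chiral).
One of these lacks any improper symmetry element and so occurs as an enantiomeric pair, giving 2 + 1 = 3 stereoisomers in total.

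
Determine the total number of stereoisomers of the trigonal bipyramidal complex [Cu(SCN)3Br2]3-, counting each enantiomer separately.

In a trigonal bipyramid the two axial positions differ from the three equatorial ones.
Systematic placement gives 3 geometric isomers: Br both axial; Br one axial, one equatorial; Br both equatorial.
Each arrangement has an internal mirror plane or centre of symmetry, so none is chiral.

3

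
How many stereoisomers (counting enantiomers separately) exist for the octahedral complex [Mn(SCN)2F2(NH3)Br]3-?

8

An octahedron has six vertices in three trans pairs; every non-trans pair is cis.
There are 6 geometric isomers: SCN trans, F cis; SCN cis, F cis (3 arrangements, 2 chiral); SCN trans, F trans; SCN cis, F trans.
Of these, 2 lack any improper symmetry element and so occur as enantiomeric pairs, giving 6 + 2 = 8 stereoisomers in total.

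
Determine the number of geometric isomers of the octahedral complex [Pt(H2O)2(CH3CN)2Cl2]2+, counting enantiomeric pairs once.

The six octahedral sites form three mutually perpendicular trans pairs.
There are 5 geometric isomers: H2O trans, CH3CN trans, Cl trans; H2O cis, CH3CN trans, Cl cis; H2O trans, CH3CN cis, Cl cis; H2O cis, CH3CN cis, Cl cis (chiral); H2O cis, CH3CN cis, Cl trans.

5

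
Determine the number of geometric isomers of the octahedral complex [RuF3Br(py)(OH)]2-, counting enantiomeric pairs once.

An octahedron has six vertices in three trans pairs; every non-trans pair is cis.
The distinct arrangements are (4 in all): F mer (3 arrangements); F fac (chiral).

4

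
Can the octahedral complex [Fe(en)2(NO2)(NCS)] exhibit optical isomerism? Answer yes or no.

yes

The six octahedral sites form three mutually perpendicular trans pairs.
Each en is bidentate and must span two cis positions.
The distinct arrangements are (2 in all): NO2 and NCS mutually trans; NO2 and NCS mutually cis (chiral).
One of these lacks any improper symmetry element and so occurs as an enantiomeric pair, giving 2 + 1 = 3 stereoisomers in total.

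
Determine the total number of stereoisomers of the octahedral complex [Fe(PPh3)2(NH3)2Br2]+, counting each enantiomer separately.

The distinct arrangements are (5 in all): PPh3 trans, NH3 trans, Br trans; PPh3 cis, NH3 cis, Br trans; PPh3 trans, NH3 cis, Br cis; PPh3 cis, NH3 cis, Br cis (chiral); PPh3 cis, NH3 trans, Br cis.
One of these lacks any improper symmetry element and so occurs as an enantiomeric pair, giving 5 + 1 = 6 stereoisomers in total.

6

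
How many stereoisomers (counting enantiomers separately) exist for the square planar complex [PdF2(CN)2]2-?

In a square planar complex each vertex has one trans partner and two cis neighbours.
Working through the distinct placements yields 2 geometric isomers: F cis; F trans.
Each arrangement has an internal mirror plane or centre of symmetry, so none is chiral.

2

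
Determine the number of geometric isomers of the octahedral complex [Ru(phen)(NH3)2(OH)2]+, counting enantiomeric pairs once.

An octahedron has six vertices in three trans pairs; every non-trans pair is cis.
Each phen is bidentate and must span two cis positions.
Systematic placement gives 3 geometric isomers: NH3 trans, OH cis; NH3 cis, OH cis (chiral); NH3 cis, OH trans.

3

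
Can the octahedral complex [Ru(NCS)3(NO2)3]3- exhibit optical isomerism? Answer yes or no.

The distinct arrangements are (2 in all): NCS mer; NCS fac.
Each arrangement has an internal mirror plane or centre of symmetry, so none is chiral.

no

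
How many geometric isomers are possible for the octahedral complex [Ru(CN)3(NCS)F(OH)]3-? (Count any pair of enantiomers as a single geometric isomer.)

4

In an octahedral complex each vertex has one trans partner and four cis neighbours.
The distinct arrangements are (4 in all): CN mer (3 arrangements); CN fac (chiral).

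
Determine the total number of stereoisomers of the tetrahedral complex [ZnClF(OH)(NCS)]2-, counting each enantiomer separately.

In a tetrahedral complex all four positions are equivalent and every pair of ligands is adjacent — there is no cis/trans distinction.
Only one geometric arrangement is possible; it has no improper symmetry element, so it exists as a pair of enantiomers (2 stereoisomers).

2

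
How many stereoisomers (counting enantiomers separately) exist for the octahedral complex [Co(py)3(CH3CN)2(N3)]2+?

An octahedron has six vertices in three trans pairs; every non-trans pair is cis.
There are 3 geometric isomers: py mer, CH3CN trans; py mer, CH3CN cis; py fac, CH3CN cis.
Each arrangement has an internal mirror plane or centre of symmetry, so none is chiral.

3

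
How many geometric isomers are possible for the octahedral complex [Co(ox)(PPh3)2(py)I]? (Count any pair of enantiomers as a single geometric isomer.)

4

Each ox is bidentate and must span two cis positions.
Working through the distinct placements yields 4 geometric isomers: PPh3 cis (3 arrangements, 2 chiral); PPh3 trans.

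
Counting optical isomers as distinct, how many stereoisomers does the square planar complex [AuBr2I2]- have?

2

There are 2 geometric isomers: Br cis; Br trans.
Each arrangement has an internal mirror plane or centre of symmetry, so none is chiral.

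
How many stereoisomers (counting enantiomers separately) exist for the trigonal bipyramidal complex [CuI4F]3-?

2

In a trigonal bipyramid the two axial positions differ from the three equatorial ones.
Working through the distinct placements yields 2 geometric isomers: F axial; F equatorial.
Each arrangement has an internal mirror plane or centre of symmetry, so none is chiral.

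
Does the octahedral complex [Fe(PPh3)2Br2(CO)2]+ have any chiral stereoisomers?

yes

Systematic placement gives 5 geometric isomers: PPh3 trans, Br trans, CO trans; PPh3 cis, Br trans, CO cis; PPh3 trans, Br cis, CO cis; PPh3 cis, Br cis, CO cis (chiral); PPh3 cis, Br cis, CO trans.
One of these lacks any improper symmetry element and so occurs as an enantiomeric pair, giving 5 + 1 = 6 stereoisomers in total.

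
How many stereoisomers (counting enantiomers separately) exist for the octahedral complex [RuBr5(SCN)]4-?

An octahedron has six vertices in three trans pairs; every non-trans pair is cis.
Only one geometric arrangement is possible.

1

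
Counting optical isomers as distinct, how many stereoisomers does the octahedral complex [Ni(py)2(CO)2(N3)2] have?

6

The six octahedral sites form three mutually perpendicular trans pairs.
Working through the distinct placements yields 5 geometric isomers: py trans, CO trans, N3 trans; py cis, CO trans, N3 cis; py trans, CO cis, N3 cis; py cis, CO cis, N3 cis (chiral); py cis, CO cis, N3 trans.
One of these lacks any improper symmetry element and so occurs as an enantiomeric pair, giving 5 + 1 = 6 stereoisomers in total.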